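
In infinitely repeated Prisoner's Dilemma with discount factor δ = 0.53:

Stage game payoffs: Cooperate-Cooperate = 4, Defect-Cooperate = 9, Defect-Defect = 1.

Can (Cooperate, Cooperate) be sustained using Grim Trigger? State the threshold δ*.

δ* = 0.625; since δ = 0.53 < 0.625, cooperation cannot be sustained

Work:
For Grim Trigger:
Cooperate forever: 4/(1-δ)
Defect then punished: 9 + 1·δ/(1-δ)
Need: 4/(1-δ) ≥ 9 + 1·δ/(1-δ)
Solving: δ ≥ (T-R)/(T-P) = (9-4)/(9-1) = 0.625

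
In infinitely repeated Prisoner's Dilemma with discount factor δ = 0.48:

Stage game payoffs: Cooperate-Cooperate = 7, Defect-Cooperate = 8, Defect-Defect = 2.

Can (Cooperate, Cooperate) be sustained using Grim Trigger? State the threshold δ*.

δ* = 0.1667; since δ = 0.48 ≥ 0.1667, cooperation can be sustained

Work:
For Grim Trigger:
Cooperate forever: 7/(1-δ)
Defect then punished: 8 + 2·δ/(1-δ)
Need: 7/(1-δ) ≥ 8 + 2·δ/(1-δ)
Solving: δ ≥ (T-R)/(T-P) = (8-7)/(8-2) = 0.1667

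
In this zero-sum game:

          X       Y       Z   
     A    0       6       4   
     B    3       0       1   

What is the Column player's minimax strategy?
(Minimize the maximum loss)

Column should play X, value = 3

Work:
Column player minimizes Row's maximum payoff:
Column X: max payoff to Row = 3
Column Y: max payoff to Row = 6
Column Z: max payoff to Row = 4
Minimum is 3, achieved by column X.
Minimax strategy: X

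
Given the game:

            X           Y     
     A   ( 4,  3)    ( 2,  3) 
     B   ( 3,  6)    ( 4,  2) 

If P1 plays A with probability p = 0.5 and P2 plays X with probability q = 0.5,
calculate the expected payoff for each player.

E[P1] = 3.25, E[P2] = 3.5

Work:
E[P1] = p·q·π₁(A,X) + p·(1-q)·π₁(A,Y) + (1-p)·q·π₁(B,X) + (1-p)·(1-q)·π₁(B,Y)
= 0.5·0.5·4 + 0.5·0.5·2 + 0.5·0.5·3 + 0.5·0.5·4
= 3.25

E[P2] = 3.5 (similar calculation)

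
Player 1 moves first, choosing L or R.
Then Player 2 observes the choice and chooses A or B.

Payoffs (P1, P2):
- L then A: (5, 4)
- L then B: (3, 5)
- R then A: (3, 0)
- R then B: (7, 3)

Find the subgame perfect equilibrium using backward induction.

P1 plays R, P2 plays B after L and B after R; Payoff (7, 3)

Work:
Backward induction:
After L: P2 chooses B → P1 gets 3
After R: P2 chooses B → P1 gets 7
P1 chooses R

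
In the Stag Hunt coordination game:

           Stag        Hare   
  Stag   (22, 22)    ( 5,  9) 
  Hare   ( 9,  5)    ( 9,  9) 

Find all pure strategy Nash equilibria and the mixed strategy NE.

Pure NE: (Stag, Stag) and (Hare, Hare); Mixed NE: p = 0.2353, q = 0.2353

Work:
Check pure NE:
(Stag, Stag): (22, 22) - no unilateral deviation beneficial
(Hare, Hare): (9, 9) - no unilateral deviation beneficial
Mixed NE: P1 plays Stag with p = 0.2353, P2 plays Stag with q = 0.2353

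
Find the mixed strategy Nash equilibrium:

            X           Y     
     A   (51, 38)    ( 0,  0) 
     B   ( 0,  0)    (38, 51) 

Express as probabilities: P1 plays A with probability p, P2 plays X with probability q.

p = 0.573, q = 0.427

Work:
Find probabilities that make opponent indifferent:
P2 chooses q to make P1 indifferent between A and B
P1 chooses p to make P2 indifferent between X and Y
Mixed NE: P1 plays (A: 0.573, B: 0.427), P2 plays (X: 0.427, Y: 0.573)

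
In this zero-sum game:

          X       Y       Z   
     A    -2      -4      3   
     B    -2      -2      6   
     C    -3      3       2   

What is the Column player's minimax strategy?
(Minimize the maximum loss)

Column should play X, value = -2

Work:
Column player minimizes Row's maximum payoff:
Column X: max payoff to Row = -2
Column Y: max payoff to Row = 3
Column Z: max payoff to Row = 6
Minimum is -2, achieved by column X.
Minimax strategy: X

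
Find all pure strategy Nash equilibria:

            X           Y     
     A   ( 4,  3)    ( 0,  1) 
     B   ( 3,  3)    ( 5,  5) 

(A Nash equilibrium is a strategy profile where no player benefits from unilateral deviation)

Nash equilibrium: (A, X), (B, Y)

Work:
Best responses:
  P1 vs X: payoffs [4, 3] → best response A (payoff 4)
  P1 vs Y: payoffs [0, 5] → best response B (payoff 5)
  P2 vs A: payoffs [3, 1] → best response X (payoff 3)
  P2 vs B: payoffs [3, 5] → best response Y (payoff 5)
Mutual best responses: (A,X), (B,Y) → Nash equilibria.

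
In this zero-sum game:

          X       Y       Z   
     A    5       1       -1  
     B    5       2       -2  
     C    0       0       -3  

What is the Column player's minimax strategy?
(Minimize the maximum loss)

Column should play Z, value = -1

Work:
Column player minimizes Row's maximum payoff:
Column X: max payoff to Row = 5
Column Y: max payoff to Row = 2
Column Z: max payoff to Row = -1
Minimum is -1, achieved by column Z.
Minimax strategy: Z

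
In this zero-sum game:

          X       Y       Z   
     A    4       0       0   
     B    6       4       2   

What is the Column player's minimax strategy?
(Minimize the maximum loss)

Column should play Z, value = 2

Work:
Column player minimizes Row's maximum payoff:
Column X: max payoff to Row = 6
Column Y: max payoff to Row = 4
Column Z: max payoff to Row = 2
Minimum is 2, achieved by column Z.
Minimax strategy: Z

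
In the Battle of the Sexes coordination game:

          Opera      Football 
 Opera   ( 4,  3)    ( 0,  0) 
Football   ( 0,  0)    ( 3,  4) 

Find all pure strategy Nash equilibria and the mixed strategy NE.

Pure NE: (Opera, Opera) and (Football, Football); Mixed NE: p = 0.5714, q = 0.4286

Work:
Check pure NE:
(Opera, Opera): (4, 3) - no unilateral deviation beneficial
(Football, Football): (3, 4) - no unilateral deviation beneficial
Mixed NE: P1 plays Opera with p = 0.5714, P2 plays Opera with q = 0.4286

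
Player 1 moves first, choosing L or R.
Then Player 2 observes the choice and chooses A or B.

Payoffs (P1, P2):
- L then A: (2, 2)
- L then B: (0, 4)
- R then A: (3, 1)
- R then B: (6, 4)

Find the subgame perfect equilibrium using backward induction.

P1 plays R, P2 plays B after L and B after R; Payoff (6, 4)

Work:
Backward induction:
After L: P2 chooses B → P1 gets 0
After R: P2 chooses B → P1 gets 6
P1 chooses R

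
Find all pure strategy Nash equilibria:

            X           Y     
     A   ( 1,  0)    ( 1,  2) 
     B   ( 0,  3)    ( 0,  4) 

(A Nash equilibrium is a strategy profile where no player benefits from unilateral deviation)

Nash equilibrium: (A, Y)

Work:
Best responses:
  P1 vs X: payoffs [1, 0] → best response A (payoff 1)
  P1 vs Y: payoffs [1, 0] → best response A (payoff 1)
  P2 vs A: payoffs [0, 2] → best response Y (payoff 2)
  P2 vs B: payoffs [3, 4] → best response Y (payoff 4)
Mutual best responses: (A,Y) → Nash equilibria.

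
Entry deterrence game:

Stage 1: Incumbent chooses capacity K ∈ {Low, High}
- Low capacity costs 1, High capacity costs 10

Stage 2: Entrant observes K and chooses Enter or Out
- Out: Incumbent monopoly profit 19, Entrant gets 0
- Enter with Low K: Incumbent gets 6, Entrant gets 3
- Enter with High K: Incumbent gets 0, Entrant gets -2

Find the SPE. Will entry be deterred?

SPE: (High, Enter|Low, Out|High); Entry deterred. Incumbent net profit = 9

Work:
After Low K: Entrant enters (3 > 0)
After High K: Entrant stays out (-2 < 0)
Incumbent: Low → 6−1=5, High → 19−10=9
Incumbent chooses High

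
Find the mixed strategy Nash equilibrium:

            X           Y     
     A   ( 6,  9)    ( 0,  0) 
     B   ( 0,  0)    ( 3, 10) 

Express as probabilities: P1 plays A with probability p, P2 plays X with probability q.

p = 0.5263, q = 0.3333

Work:
Find probabilities that make opponent indifferent:
P2 chooses q to make P1 indifferent between A and B
P1 chooses p to make P2 indifferent between X and Y
Mixed NE: P1 plays (A: 0.5263, B: 0.4737), P2 plays (X: 0.3333, Y: 0.6667)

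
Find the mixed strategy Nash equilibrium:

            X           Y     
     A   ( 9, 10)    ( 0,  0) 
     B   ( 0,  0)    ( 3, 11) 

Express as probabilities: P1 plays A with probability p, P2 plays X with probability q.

p = 0.5238, q = 0.25

Work:
Find probabilities that make opponent indifferent:
P2 chooses q to make P1 indifferent between A and B
P1 chooses p to make P2 indifferent between X and Y
Mixed NE: P1 plays (A: 0.5238, B: 0.4762), P2 plays (X: 0.25, Y: 0.75)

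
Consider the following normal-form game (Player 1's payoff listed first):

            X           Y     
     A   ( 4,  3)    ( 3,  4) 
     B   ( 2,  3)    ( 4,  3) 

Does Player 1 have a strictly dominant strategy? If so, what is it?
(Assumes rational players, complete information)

No strictly dominant strategy exists for Player 1

Work:
A strategy strictly dominates another if it gives a strictly higher payoff against every opponent action. Compare each pair of P1's strategies column-by-column:
  A vs B: [4 vs 2, 3 vs 4] → A does not strictly dominate B (column Y: 3 ≤ 4)
  B vs A: [2 vs 4, 4 vs 3] → B does not strictly dominate A (column X: 2 ≤ 4)
No single strategy strictly dominates all others → no strictly dominant strategy.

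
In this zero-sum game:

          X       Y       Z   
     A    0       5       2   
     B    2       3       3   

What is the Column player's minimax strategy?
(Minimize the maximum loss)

Column should play X, value = 2

Work:
Column player minimizes Row's maximum payoff:
Column X: max payoff to Row = 2
Column Y: max payoff to Row = 5
Column Z: max payoff to Row = 3
Minimum is 2, achieved by column X.
Minimax strategy: X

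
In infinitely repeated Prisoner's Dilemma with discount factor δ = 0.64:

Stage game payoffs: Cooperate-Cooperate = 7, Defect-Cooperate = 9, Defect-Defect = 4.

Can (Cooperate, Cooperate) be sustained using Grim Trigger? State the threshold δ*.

δ* = 0.4; since δ = 0.64 ≥ 0.4, cooperation can be sustained

Work:
For Grim Trigger:
Cooperate forever: 7/(1-δ)
Defect then punished: 9 + 4·δ/(1-δ)
Need: 7/(1-δ) ≥ 9 + 4·δ/(1-δ)
Solving: δ ≥ (T-R)/(T-P) = (9-7)/(9-4) = 0.4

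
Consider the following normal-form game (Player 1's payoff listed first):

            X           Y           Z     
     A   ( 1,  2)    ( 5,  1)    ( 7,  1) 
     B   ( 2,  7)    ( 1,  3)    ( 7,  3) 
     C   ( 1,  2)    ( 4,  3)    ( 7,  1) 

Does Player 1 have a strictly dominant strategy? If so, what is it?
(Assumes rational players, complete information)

No strictly dominant strategy exists for Player 1

Work:
A strategy strictly dominates another if it gives a strictly higher payoff against every opponent action. Compare each pair of P1's strategies column-by-column:
  A vs B: [1 vs 2, 5 vs 1, 7 vs 7] → A does not strictly dominate B (column X: 1 ≤ 2)
  A vs C: [1 vs 1, 5 vs 4, 7 vs 7] → A does not strictly dominate C (column X: 1 ≤ 1)
  B vs A: [2 vs 1, 1 vs 5, 7 vs 7] → B does not strictly dominate A (column Y: 1 ≤ 5)
  B vs C: [2 vs 1, 1 vs 4, 7 vs 7] → B does not strictly dominate C (column Y: 1 ≤ 4)
  C vs A: [1 vs 1, 4 vs 5, 7 vs 7] → C does not strictly dominate A (column X: 1 ≤ 1)
  C vs B: [1 vs 2, 4 vs 1, 7 vs 7] → C does not strictly dominate B (column X: 1 ≤ 2)
No single strategy strictly dominates all others → no strictly dominant strategy.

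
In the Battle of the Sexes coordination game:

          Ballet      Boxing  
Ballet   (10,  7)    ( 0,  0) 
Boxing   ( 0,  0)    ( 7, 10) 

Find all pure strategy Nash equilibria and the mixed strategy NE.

Pure NE: (Ballet, Ballet) and (Boxing, Boxing); Mixed NE: p = 0.5882, q = 0.4118

Work:
Check pure NE:
(Ballet, Ballet): (10, 7) - no unilateral deviation beneficial
(Boxing, Boxing): (7, 10) - no unilateral deviation beneficial
Mixed NE: P1 plays Ballet with p = 0.5882, P2 plays Ballet with q = 0.4118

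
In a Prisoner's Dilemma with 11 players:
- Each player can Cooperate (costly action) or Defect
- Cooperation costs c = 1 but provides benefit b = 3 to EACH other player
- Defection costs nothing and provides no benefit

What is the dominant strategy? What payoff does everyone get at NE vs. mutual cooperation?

Dominant: Defect; NE payoff = 0; Coop payoff = 29

Work:
Defect dominates (saves cost c = 1, benefit to others is external)
NE: All defect → everyone gets 0
If all cooperate: each receives (10)×3 - 1 = 29
Social dilemma: 29 > 0 but NE gives 0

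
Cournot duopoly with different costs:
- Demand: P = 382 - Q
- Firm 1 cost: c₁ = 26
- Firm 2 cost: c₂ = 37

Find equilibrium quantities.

q₁* = 122.33, q₂* = 111.33

Work:
Reaction: q₁ = (382 - 26 - q₂)/2
Reaction: q₂ = (382 - 37 - q₁)/2
Solve simultaneously:
q₁* = (382 - 2×26 + 37)/3 = 122.33
q₂* = (382 - 2×37 + 26)/3 = 111.33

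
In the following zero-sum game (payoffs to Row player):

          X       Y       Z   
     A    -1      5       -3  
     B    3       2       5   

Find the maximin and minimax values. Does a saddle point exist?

Maximin = 2, Minimax = 3, Saddle: False

Work:
Row minimums: [-3, 2] → maximin = 2
Column maximums: [3, 5, 5] → minimax = 3
No saddle point (maximin ≠ minimax). Mixed strategy needed.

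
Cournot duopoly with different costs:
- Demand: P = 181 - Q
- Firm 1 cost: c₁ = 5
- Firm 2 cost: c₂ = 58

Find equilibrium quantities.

q₁* = 76.33, q₂* = 23.33

Work:
Reaction: q₁ = (181 - 5 - q₂)/2
Reaction: q₂ = (181 - 58 - q₁)/2
Solve simultaneously:
q₁* = (181 - 2×5 + 58)/3 = 76.33
q₂* = (181 - 2×58 + 5)/3 = 23.33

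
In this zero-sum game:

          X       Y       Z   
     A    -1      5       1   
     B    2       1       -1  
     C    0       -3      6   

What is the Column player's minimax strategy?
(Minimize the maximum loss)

Column should play X, value = 2

Work:
Column player minimizes Row's maximum payoff:
Column X: max payoff to Row = 2
Column Y: max payoff to Row = 5
Column Z: max payoff to Row = 6
Minimum is 2, achieved by column X.
Minimax strategy: X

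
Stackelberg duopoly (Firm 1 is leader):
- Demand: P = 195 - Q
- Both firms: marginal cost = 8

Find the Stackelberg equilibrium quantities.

q₁* (leader) = 93.5, q₂* (follower) = 46.75

Work:
Follower's reaction: q₂ = (a - c - q₁)/2
Leader substitutes: π₁ = q₁·(a - q₁ - (a-c-q₁)/2 - c)
FOC: q₁* = (195 - 8)/2 = 93.50
Then: q₂* = (195 - 8 - 93.5)/2 = 46.75
Leader has first-mover advantage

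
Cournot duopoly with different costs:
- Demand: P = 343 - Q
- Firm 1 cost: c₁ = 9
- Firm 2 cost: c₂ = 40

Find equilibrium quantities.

q₁* = 121.67, q₂* = 90.67

Work:
Reaction: q₁ = (343 - 9 - q₂)/2
Reaction: q₂ = (343 - 40 - q₁)/2
Solve simultaneously:
q₁* = (343 - 2×9 + 40)/3 = 121.67
q₂* = (343 - 2×40 + 9)/3 = 90.67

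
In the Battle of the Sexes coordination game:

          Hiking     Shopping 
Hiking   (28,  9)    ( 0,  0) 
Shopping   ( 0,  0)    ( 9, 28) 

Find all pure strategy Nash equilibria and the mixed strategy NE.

Pure NE: (Hiking, Hiking) and (Shopping, Shopping); Mixed NE: p = 0.7568, q = 0.2432

Work:
Check pure NE:
(Hiking, Hiking): (28, 9) - no unilateral deviation beneficial
(Shopping, Shopping): (9, 28) - no unilateral deviation beneficial
Mixed NE: P1 plays Hiking with p = 0.7568, P2 plays Hiking with q = 0.2432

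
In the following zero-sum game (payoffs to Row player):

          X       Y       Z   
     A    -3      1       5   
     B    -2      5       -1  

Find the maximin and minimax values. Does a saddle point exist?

Maximin = -2, Minimax = -2, Saddle: True

Work:
Row minimums: [-3, -2] → maximin = -2
Column maximums: [-2, 5, 5] → minimax = -2
Saddle point exists! Game value = -2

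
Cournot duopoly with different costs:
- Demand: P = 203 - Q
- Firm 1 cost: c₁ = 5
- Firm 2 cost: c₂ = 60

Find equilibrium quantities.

q₁* = 84.33, q₂* = 29.33

Work:
Reaction: q₁ = (203 - 5 - q₂)/2
Reaction: q₂ = (203 - 60 - q₁)/2
Solve simultaneously:
q₁* = (203 - 2×5 + 60)/3 = 84.33
q₂* = (203 - 2×60 + 5)/3 = 29.33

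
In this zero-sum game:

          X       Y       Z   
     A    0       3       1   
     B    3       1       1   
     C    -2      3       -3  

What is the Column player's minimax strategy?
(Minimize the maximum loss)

Column should play Z, value = 1

Work:
Column player minimizes Row's maximum payoff:
Column X: max payoff to Row = 3
Column Y: max payoff to Row = 3
Column Z: max payoff to Row = 1
Minimum is 1, achieved by column Z.
Minimax strategy: Z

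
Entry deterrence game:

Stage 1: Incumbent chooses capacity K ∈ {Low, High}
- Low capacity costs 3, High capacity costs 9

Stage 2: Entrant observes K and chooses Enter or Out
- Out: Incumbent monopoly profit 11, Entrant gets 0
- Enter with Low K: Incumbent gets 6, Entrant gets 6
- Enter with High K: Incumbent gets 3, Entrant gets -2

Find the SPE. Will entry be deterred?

SPE: (Low, Enter|Low, Out|High); Entry not deterred. Incumbent net profit = 3, Entrant gets 6

Work:
After Low K: Entrant enters (6 > 0)
After High K: Entrant stays out (-2 < 0)
Incumbent: Low → 6−3=3, High → 11−9=2
Incumbent chooses Low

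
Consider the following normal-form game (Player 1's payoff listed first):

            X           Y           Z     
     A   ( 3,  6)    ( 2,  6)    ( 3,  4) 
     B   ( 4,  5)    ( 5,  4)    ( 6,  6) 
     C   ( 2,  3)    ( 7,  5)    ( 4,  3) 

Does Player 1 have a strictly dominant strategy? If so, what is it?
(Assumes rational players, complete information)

No strictly dominant strategy exists for Player 1

Work:
A strategy strictly dominates another if it gives a strictly higher payoff against every opponent action. Compare each pair of P1's strategies column-by-column:
  A vs B: [3 vs 4, 2 vs 5, 3 vs 6] → A does not strictly dominate B (column X: 3 ≤ 4)
  A vs C: [3 vs 2, 2 vs 7, 3 vs 4] → A does not strictly dominate C (column Y: 2 ≤ 7)
  B vs A: [4 vs 3, 5 vs 2, 6 vs 3] → B strictly dominates A
  B vs C: [4 vs 2, 5 vs 7, 6 vs 4] → B does not strictly dominate C (column Y: 5 ≤ 7)
  C vs A: [2 vs 3, 7 vs 2, 4 vs 3] → C does not strictly dominate A (column X: 2 ≤ 3)
  C vs B: [2 vs 4, 7 vs 5, 4 vs 6] → C does not strictly dominate B (column X: 2 ≤ 4)
No single strategy strictly dominates all others → no strictly dominant strategy.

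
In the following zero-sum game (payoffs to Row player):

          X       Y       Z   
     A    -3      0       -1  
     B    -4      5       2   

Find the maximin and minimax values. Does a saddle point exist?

Maximin = -3, Minimax = -3, Saddle: True

Work:
Row minimums: [-3, -4] → maximin = -3
Column maximums: [-3, 5, 2] → minimax = -3
Saddle point exists! Game value = -3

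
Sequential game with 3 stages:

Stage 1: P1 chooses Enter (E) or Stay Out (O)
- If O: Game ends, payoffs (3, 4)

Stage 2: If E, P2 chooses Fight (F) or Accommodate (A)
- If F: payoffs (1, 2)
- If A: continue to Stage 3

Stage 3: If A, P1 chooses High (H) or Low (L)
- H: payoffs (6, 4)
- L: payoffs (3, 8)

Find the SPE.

SPE: (E, A, H); Outcome (6, 4)

Work:
Stage 3: P1 chooses H (6 vs 3)
Stage 2: P2: F->2, A->4 (anticipating H). Choose A
Stage 1: P1: O->3, E->6 (anticipating A, H). Choose E
SPE path: E -> A -> H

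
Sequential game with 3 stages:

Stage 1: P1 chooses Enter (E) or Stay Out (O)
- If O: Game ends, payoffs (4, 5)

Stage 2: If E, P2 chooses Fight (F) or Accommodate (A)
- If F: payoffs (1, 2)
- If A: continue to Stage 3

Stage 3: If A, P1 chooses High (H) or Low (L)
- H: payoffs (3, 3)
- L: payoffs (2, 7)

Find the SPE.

SPE: (O, A, H); Outcome (4, 5)

Work:
Stage 3: P1 chooses H (3 vs 2)
Stage 2: P2: F->2, A->3 (anticipating H). Choose A
Stage 1: P1: O->4, E->3 (anticipating A, H). Choose O
SPE path: O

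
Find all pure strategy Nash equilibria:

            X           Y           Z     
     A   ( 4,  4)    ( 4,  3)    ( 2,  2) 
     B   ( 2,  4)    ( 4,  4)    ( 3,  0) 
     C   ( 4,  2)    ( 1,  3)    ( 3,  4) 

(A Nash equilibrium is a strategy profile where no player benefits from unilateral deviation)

Nash equilibrium: (A, X), (B, Y), (C, Z)

Work:
Best responses:
  P1 vs X: payoffs [4, 2, 4] → best response A/C (payoff 4)
  P1 vs Y: payoffs [4, 4, 1] → best response A/B (payoff 4)
  P1 vs Z: payoffs [2, 3, 3] → best response B/C (payoff 3)
  P2 vs A: payoffs [4, 3, 2] → best response X (payoff 4)
  P2 vs B: payoffs [4, 4, 0] → best response X/Y (payoff 4)
  P2 vs C: payoffs [2, 3, 4] → best response Z (payoff 4)
Mutual best responses: (A,X), (B,Y), (C,Z) → Nash equilibria.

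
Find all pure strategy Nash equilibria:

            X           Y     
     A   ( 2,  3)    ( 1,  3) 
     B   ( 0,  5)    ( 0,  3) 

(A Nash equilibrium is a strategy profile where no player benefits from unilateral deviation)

Nash equilibrium: (A, X), (A, Y)

Work:
Best responses:
  P1 vs X: payoffs [2, 0] → best response A (payoff 2)
  P1 vs Y: payoffs [1, 0] → best response A (payoff 1)
  P2 vs A: payoffs [3, 3] → best response X/Y (payoff 3)
  P2 vs B: payoffs [5, 3] → best response X (payoff 5)
Mutual best responses: (A,X), (A,Y) → Nash equilibria.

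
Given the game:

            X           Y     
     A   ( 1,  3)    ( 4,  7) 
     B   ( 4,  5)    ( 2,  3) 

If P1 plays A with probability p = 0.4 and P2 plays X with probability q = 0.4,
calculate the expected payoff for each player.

E[P1] = 2.8, E[P2] = 4.44

Work:
E[P1] = p·q·π₁(A,X) + p·(1-q)·π₁(A,Y) + (1-p)·q·π₁(B,X) + (1-p)·(1-q)·π₁(B,Y)
= 0.4·0.4·1 + 0.4·0.6·4 + 0.6·0.4·4 + 0.6·0.6·2
= 2.8

E[P2] = 4.44 (similar calculation)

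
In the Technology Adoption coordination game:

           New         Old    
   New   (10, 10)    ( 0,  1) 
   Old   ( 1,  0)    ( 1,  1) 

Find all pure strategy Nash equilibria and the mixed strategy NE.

Pure NE: (New, New) and (Old, Old); Mixed NE: p = 0.1, q = 0.1

Work:
Check pure NE:
(New, New): (10, 10) - no unilateral deviation beneficial
(Old, Old): (1, 1) - no unilateral deviation beneficial
Mixed NE: P1 plays New with p = 0.1, P2 plays New with q = 0.1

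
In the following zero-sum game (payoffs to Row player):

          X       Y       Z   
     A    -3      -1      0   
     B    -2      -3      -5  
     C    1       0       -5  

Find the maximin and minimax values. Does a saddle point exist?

Maximin = -3, Minimax = 0, Saddle: False

Work:
Row minimums: [-3, -5, -5] → maximin = -3
Column maximums: [1, 0, 0] → minimax = 0
No saddle point (maximin ≠ minimax). Mixed strategy needed.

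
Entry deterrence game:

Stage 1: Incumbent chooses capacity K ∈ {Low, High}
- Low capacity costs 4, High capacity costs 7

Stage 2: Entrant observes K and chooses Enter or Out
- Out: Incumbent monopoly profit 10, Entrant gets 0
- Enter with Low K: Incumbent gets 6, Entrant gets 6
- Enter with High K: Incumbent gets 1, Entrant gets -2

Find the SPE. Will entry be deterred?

SPE: (High, Enter|Low, Out|High); Entry deterred. Incumbent net profit = 3

Work:
After Low K: Entrant enters (6 > 0)
After High K: Entrant stays out (-2 < 0)
Incumbent: Low → 6−4=2, High → 10−7=3
Incumbent chooses High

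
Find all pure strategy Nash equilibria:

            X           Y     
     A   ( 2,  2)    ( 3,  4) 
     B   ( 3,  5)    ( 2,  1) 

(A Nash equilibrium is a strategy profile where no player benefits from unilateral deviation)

Nash equilibrium: (A, Y), (B, X)

Work:
Best responses:
  P1 vs X: payoffs [2, 3] → best response B (payoff 3)
  P1 vs Y: payoffs [3, 2] → best response A (payoff 3)
  P2 vs A: payoffs [2, 4] → best response Y (payoff 4)
  P2 vs B: payoffs [5, 1] → best response X (payoff 5)
Mutual best responses: (A,Y), (B,X) → Nash equilibria.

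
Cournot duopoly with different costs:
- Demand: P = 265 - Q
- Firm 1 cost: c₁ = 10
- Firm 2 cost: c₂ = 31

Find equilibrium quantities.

q₁* = 92.0, q₂* = 71.0

Work:
Reaction: q₁ = (265 - 10 - q₂)/2
Reaction: q₂ = (265 - 31 - q₁)/2
Solve simultaneously:
q₁* = (265 - 2×10 + 31)/3 = 92.0
q₂* = (265 - 2×31 + 10)/3 = 71.0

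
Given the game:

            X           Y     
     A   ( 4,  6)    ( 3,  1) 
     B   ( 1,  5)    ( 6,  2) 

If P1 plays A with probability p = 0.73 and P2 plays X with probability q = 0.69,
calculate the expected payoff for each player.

E[P1] = 3.3822, E[P2] = 4.3474

Work:
E[P1] = p·q·π₁(A,X) + p·(1-q)·π₁(A,Y) + (1-p)·q·π₁(B,X) + (1-p)·(1-q)·π₁(B,Y)
= 0.73·0.69·4 + 0.73·0.31·3 + 0.27·0.69·1 + 0.27·0.31·6
= 3.3822

E[P2] = 4.3474 (similar calculation)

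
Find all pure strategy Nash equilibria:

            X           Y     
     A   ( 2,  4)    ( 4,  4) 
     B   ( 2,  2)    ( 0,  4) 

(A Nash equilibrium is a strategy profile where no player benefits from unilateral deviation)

Nash equilibrium: (A, X), (A, Y)

Work:
Best responses:
  P1 vs X: payoffs [2, 2] → best response A/B (payoff 2)
  P1 vs Y: payoffs [4, 0] → best response A (payoff 4)
  P2 vs A: payoffs [4, 4] → best response X/Y (payoff 4)
  P2 vs B: payoffs [2, 4] → best response Y (payoff 4)
Mutual best responses: (A,X), (A,Y) → Nash equilibria.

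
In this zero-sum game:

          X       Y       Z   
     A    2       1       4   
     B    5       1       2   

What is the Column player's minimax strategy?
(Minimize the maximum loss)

Column should play Y, value = 1

Work:
Column player minimizes Row's maximum payoff:
Column X: max payoff to Row = 5
Column Y: max payoff to Row = 1
Column Z: max payoff to Row = 4
Minimum is 1, achieved by column Y.
Minimax strategy: Y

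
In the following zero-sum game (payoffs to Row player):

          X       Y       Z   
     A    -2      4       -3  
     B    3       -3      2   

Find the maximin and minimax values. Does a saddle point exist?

Maximin = -3, Minimax = 2, Saddle: False

Work:
Row minimums: [-3, -3] → maximin = -3
Column maximums: [3, 4, 2] → minimax = 2
No saddle point (maximin ≠ minimax). Mixed strategy needed.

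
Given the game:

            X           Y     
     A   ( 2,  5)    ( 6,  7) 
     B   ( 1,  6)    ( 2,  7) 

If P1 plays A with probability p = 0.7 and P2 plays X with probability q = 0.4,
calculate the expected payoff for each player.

E[P1] = 3.56, E[P2] = 6.32

Work:
E[P1] = p·q·π₁(A,X) + p·(1-q)·π₁(A,Y) + (1-p)·q·π₁(B,X) + (1-p)·(1-q)·π₁(B,Y)
= 0.7·0.4·2 + 0.7·0.6·6 + 0.3·0.4·1 + 0.3·0.6·2
= 3.56

E[P2] = 6.32 (similar calculation)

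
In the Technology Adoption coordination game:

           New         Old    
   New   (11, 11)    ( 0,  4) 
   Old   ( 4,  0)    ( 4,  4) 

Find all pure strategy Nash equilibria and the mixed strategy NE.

Pure NE: (New, New) and (Old, Old); Mixed NE: p = 0.3636, q = 0.3636

Work:
Check pure NE:
(New, New): (11, 11) - no unilateral deviation beneficial
(Old, Old): (4, 4) - no unilateral deviation beneficial
Mixed NE: P1 plays New with p = 0.3636, P2 plays New with q = 0.3636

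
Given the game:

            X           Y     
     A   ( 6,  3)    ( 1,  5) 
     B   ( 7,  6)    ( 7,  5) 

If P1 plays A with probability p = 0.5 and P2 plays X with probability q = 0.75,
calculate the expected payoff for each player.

E[P1] = 5.875, E[P2] = 4.625

Work:
E[P1] = p·q·π₁(A,X) + p·(1-q)·π₁(A,Y) + (1-p)·q·π₁(B,X) + (1-p)·(1-q)·π₁(B,Y)
= 0.5·0.75·6 + 0.5·0.25·1 + 0.5·0.75·7 + 0.5·0.25·7
= 5.875

E[P2] = 4.625 (similar calculation)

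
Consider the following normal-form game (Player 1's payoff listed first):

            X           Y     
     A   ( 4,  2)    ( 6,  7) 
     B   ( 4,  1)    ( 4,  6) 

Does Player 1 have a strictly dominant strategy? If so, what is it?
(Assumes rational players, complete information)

No strictly dominant strategy exists for Player 1

Work:
A strategy strictly dominates another if it gives a strictly higher payoff against every opponent action. Compare each pair of P1's strategies column-by-column:
  A vs B: [4 vs 4, 6 vs 4] → A does not strictly dominate B (column X: 4 ≤ 4)
  B vs A: [4 vs 4, 4 vs 6] → B does not strictly dominate A (column X: 4 ≤ 4)
No single strategy strictly dominates all others → no strictly dominant strategy.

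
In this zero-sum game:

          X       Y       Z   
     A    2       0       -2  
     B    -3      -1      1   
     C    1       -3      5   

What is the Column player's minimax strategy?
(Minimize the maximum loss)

Column should play Y, value = 0

Work:
Column player minimizes Row's maximum payoff:
Column X: max payoff to Row = 2
Column Y: max payoff to Row = 0
Column Z: max payoff to Row = 5
Minimum is 0, achieved by column Y.
Minimax strategy: Y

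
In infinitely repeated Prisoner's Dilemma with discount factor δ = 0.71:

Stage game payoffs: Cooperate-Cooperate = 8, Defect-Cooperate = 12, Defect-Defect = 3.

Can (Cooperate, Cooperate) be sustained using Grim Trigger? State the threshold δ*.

δ* = 0.4444; since δ = 0.71 ≥ 0.4444, cooperation can be sustained

Work:
For Grim Trigger:
Cooperate forever: 8/(1-δ)
Defect then punished: 12 + 3·δ/(1-δ)
Need: 8/(1-δ) ≥ 12 + 3·δ/(1-δ)
Solving: δ ≥ (T-R)/(T-P) = (12-8)/(12-3) = 0.4444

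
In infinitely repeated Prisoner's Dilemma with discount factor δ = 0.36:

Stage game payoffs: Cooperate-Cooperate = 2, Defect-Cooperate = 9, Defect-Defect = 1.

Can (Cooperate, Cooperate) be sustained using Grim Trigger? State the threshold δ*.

δ* = 0.875; since δ = 0.36 < 0.875, cooperation cannot be sustained

Work:
For Grim Trigger:
Cooperate forever: 2/(1-δ)
Defect then punished: 9 + 1·δ/(1-δ)
Need: 2/(1-δ) ≥ 9 + 1·δ/(1-δ)
Solving: δ ≥ (T-R)/(T-P) = (9-2)/(9-1) = 0.875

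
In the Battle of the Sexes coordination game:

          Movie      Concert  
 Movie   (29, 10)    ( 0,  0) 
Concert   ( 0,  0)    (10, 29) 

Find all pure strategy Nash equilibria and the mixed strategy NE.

Pure NE: (Movie, Movie) and (Concert, Concert); Mixed NE: p = 0.7436, q = 0.2564

Work:
Check pure NE:
(Movie, Movie): (29, 10) - no unilateral deviation beneficial
(Concert, Concert): (10, 29) - no unilateral deviation beneficial
Mixed NE: P1 plays Movie with p = 0.7436, P2 plays Movie with q = 0.2564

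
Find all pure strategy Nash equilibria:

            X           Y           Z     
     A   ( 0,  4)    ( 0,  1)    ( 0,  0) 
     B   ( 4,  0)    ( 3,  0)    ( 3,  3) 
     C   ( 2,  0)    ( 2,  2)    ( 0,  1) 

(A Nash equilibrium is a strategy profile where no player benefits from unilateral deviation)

Nash equilibrium: (B, Z)

Work:
Best responses:
  P1 vs X: payoffs [0, 4, 2] → best response B (payoff 4)
  P1 vs Y: payoffs [0, 3, 2] → best response B (payoff 3)
  P1 vs Z: payoffs [0, 3, 0] → best response B (payoff 3)
  P2 vs A: payoffs [4, 1, 0] → best response X (payoff 4)
  P2 vs B: payoffs [0, 0, 3] → best response Z (payoff 3)
  P2 vs C: payoffs [0, 2, 1] → best response Y (payoff 2)
Mutual best responses: (B,Z) → Nash equilibria.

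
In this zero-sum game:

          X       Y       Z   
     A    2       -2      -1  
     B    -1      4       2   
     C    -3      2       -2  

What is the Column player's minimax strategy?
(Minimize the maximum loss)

Column should play X or Z (all achieve the minimum), value = 2

Work:
Column player minimizes Row's maximum payoff:
Column X: max payoff to Row = 2
Column Y: max payoff to Row = 4
Column Z: max payoff to Row = 2
Minimum is 2, achieved by columns X, Z (tied).
Each of X or Z is a minimax strategy.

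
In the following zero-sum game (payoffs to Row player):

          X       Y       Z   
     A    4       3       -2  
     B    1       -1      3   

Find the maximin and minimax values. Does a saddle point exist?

Maximin = -1, Minimax = 3, Saddle: False

Work:
Row minimums: [-2, -1] → maximin = -1
Column maximums: [4, 3, 3] → minimax = 3
No saddle point (maximin ≠ minimax). Mixed strategy needed.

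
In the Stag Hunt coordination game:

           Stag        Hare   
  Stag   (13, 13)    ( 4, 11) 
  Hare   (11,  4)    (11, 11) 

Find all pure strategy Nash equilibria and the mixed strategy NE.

Pure NE: (Stag, Stag) and (Hare, Hare); Mixed NE: p = 0.7778, q = 0.7778

Work:
Check pure NE:
(Stag, Stag): (13, 13) - no unilateral deviation beneficial
(Hare, Hare): (11, 11) - no unilateral deviation beneficial
Mixed NE: P1 plays Stag with p = 0.7778, P2 plays Stag with q = 0.7778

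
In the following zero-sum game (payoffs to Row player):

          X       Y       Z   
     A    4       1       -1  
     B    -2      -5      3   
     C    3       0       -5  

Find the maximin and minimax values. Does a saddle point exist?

Maximin = -1, Minimax = 1, Saddle: False

Work:
Row minimums: [-1, -5, -5] → maximin = -1
Column maximums: [4, 1, 3] → minimax = 1
No saddle point (maximin ≠ minimax). Mixed strategy needed.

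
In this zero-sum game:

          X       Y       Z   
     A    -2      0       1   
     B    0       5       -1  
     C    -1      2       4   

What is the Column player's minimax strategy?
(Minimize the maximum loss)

Column should play X, value = 0

Work:
Column player minimizes Row's maximum payoff:
Column X: max payoff to Row = 0
Column Y: max payoff to Row = 5
Column Z: max payoff to Row = 4
Minimum is 0, achieved by column X.
Minimax strategy: X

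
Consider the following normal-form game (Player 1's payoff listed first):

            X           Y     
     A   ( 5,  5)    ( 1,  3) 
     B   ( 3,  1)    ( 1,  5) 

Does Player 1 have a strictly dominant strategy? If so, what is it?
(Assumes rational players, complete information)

No strictly dominant strategy exists for Player 1

Work:
A strategy strictly dominates another if it gives a strictly higher payoff against every opponent action. Compare each pair of P1's strategies column-by-column:
  A vs B: [5 vs 3, 1 vs 1] → A does not strictly dominate B (column Y: 1 ≤ 1)
  B vs A: [3 vs 5, 1 vs 1] → B does not strictly dominate A (column X: 3 ≤ 5)
No single strategy strictly dominates all others → no strictly dominant strategy.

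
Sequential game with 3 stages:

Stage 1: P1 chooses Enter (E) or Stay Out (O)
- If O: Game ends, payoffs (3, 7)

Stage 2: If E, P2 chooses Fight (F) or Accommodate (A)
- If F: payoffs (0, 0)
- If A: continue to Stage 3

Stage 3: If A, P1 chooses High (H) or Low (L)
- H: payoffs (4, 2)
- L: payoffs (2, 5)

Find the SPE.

SPE: (E, A, H); Outcome (4, 2)

Work:
Stage 3: P1 chooses H (4 vs 2)
Stage 2: P2: F->0, A->2 (anticipating H). Choose A
Stage 1: P1: O->3, E->4 (anticipating A, H). Choose E
SPE path: E -> A -> H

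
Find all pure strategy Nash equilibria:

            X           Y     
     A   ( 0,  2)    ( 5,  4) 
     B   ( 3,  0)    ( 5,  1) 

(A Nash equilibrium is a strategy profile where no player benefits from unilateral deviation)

Nash equilibrium: (A, Y), (B, Y)

Work:
Best responses:
  P1 vs X: payoffs [0, 3] → best response B (payoff 3)
  P1 vs Y: payoffs [5, 5] → best response A/B (payoff 5)
  P2 vs A: payoffs [2, 4] → best response Y (payoff 4)
  P2 vs B: payoffs [0, 1] → best response Y (payoff 1)
Mutual best responses: (A,Y), (B,Y) → Nash equilibria.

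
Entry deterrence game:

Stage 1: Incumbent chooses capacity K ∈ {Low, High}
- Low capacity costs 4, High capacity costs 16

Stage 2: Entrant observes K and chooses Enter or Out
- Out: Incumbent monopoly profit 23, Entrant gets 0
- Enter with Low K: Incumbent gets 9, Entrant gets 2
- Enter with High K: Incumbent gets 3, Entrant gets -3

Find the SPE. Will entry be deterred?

SPE: (High, Enter|Low, Out|High); Entry deterred. Incumbent net profit = 7

Work:
After Low K: Entrant enters (2 > 0)
After High K: Entrant stays out (-3 < 0)
Incumbent: Low → 9−4=5, High → 23−16=7
Incumbent chooses High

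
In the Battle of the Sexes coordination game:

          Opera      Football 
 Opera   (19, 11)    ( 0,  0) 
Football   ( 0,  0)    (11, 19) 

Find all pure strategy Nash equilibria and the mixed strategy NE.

Pure NE: (Opera, Opera) and (Football, Football); Mixed NE: p = 0.6333, q = 0.3667

Work:
Check pure NE:
(Opera, Opera): (19, 11) - no unilateral deviation beneficial
(Football, Football): (11, 19) - no unilateral deviation beneficial
Mixed NE: P1 plays Opera with p = 0.6333, P2 plays Opera with q = 0.3667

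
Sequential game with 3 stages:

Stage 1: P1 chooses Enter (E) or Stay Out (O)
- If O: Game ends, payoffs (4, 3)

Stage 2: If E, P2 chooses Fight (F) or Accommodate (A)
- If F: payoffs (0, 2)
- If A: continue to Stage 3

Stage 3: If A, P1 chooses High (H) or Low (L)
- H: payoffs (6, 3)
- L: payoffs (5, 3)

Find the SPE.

SPE: (E, A, H); Outcome (6, 3)

Work:
Stage 3: P1 chooses H (6 vs 5)
Stage 2: P2: F->2, A->3 (anticipating H). Choose A
Stage 1: P1: O->4, E->6 (anticipating A, H). Choose E
SPE path: E -> A -> H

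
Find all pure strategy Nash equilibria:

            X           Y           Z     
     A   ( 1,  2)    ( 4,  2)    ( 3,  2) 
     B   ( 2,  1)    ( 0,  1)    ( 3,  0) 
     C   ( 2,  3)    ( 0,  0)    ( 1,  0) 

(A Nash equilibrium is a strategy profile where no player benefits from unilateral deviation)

Nash equilibrium: (A, Y), (A, Z), (B, X), (C, X)

Work:
Best responses:
  P1 vs X: payoffs [1, 2, 2] → best response B/C (payoff 2)
  P1 vs Y: payoffs [4, 0, 0] → best response A (payoff 4)
  P1 vs Z: payoffs [3, 3, 1] → best response A/B (payoff 3)
  P2 vs A: payoffs [2, 2, 2] → best response X/Y/Z (payoff 2)
  P2 vs B: payoffs [1, 1, 0] → best response X/Y (payoff 1)
  P2 vs C: payoffs [3, 0, 0] → best response X (payoff 3)
Mutual best responses: (A,Y), (A,Z), (B,X), (C,X) → Nash equilibria.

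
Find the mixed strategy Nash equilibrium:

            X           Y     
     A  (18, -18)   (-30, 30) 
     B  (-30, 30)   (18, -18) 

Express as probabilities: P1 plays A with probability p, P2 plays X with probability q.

p = 0.5, q = 0.5

Work:
Find probabilities that make opponent indifferent:
P2 chooses q to make P1 indifferent between A and B
P1 chooses p to make P2 indifferent between X and Y
Mixed NE: P1 plays (A: 0.5, B: 0.5), P2 plays (X: 0.5, Y: 0.5)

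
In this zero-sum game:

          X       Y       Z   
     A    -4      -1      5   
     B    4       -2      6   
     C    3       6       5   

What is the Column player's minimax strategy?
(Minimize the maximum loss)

Column should play X, value = 4

Work:
Column player minimizes Row's maximum payoff:
Column X: max payoff to Row = 4
Column Y: max payoff to Row = 6
Column Z: max payoff to Row = 6
Minimum is 4, achieved by column X.
Minimax strategy: X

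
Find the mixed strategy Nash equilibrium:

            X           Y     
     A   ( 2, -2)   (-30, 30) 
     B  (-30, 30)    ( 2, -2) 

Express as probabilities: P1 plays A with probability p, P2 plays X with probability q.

p = 0.5, q = 0.5

Work:
Find probabilities that make opponent indifferent:
P2 chooses q to make P1 indifferent between A and B
P1 chooses p to make P2 indifferent between X and Y
Mixed NE: P1 plays (A: 0.5, B: 0.5), P2 plays (X: 0.5, Y: 0.5)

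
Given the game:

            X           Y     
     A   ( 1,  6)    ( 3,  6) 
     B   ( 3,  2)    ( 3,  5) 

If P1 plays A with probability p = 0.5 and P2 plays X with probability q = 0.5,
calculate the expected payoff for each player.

E[P1] = 2.5, E[P2] = 4.75

Work:
E[P1] = p·q·π₁(A,X) + p·(1-q)·π₁(A,Y) + (1-p)·q·π₁(B,X) + (1-p)·(1-q)·π₁(B,Y)
= 0.5·0.5·1 + 0.5·0.5·3 + 0.5·0.5·3 + 0.5·0.5·3
= 2.5

E[P2] = 4.75 (similar calculation)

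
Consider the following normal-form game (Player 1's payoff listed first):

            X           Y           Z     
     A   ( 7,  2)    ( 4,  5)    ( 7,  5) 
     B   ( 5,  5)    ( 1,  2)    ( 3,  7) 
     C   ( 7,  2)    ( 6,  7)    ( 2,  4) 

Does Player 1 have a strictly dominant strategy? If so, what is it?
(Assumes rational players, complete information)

No strictly dominant strategy exists for Player 1

Work:
A strategy strictly dominates another if it gives a strictly higher payoff against every opponent action. Compare each pair of P1's strategies column-by-column:
  A vs B: [7 vs 5, 4 vs 1, 7 vs 3] → A strictly dominates B
  A vs C: [7 vs 7, 4 vs 6, 7 vs 2] → A does not strictly dominate C (column X: 7 ≤ 7)
  B vs A: [5 vs 7, 1 vs 4, 3 vs 7] → B does not strictly dominate A (column X: 5 ≤ 7)
  B vs C: [5 vs 7, 1 vs 6, 3 vs 2] → B does not strictly dominate C (column X: 5 ≤ 7)
  C vs A: [7 vs 7, 6 vs 4, 2 vs 7] → C does not strictly dominate A (column X: 7 ≤ 7)
  C vs B: [7 vs 5, 6 vs 1, 2 vs 3] → C does not strictly dominate B (column Z: 2 ≤ 3)
No single strategy strictly dominates all others → no strictly dominant strategy.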